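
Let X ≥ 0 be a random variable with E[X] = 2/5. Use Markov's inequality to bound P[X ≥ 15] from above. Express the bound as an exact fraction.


μ = E[X] = 2/5, a = 15.
Markov: P[X ≥ 15] ≤ μ/a = (2/5)/15 = 2/75.
Numerically: ≈ 0.02667.
(Since a = 15 > μ = 0.40000, the bound 2/75 is < 1 and informative.)

P[X ≥ 15] ≤ 2/75 ≈ 0.02667.


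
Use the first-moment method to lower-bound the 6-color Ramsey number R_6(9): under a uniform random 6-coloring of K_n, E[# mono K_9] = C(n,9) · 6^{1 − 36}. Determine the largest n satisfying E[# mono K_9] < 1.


We need C(n, 9) · 6^{1 − 36} < 1, i.e. C(n, 9) < 6^{36 − 1} = 1719070799748422591028658176.
Check values of n near the boundary:
  n = 4404: C(4404, 9) = 1703375445537161676647015880; 1703375445537161676647015880 < 1719070799748422591028658176? YES
  n = 4405: C(4405, 9) = 1706862792900636302463627150; 1706862792900636302463627150 < 1719070799748422591028658176? YES
  n = 4406: C(4406, 9) = 1710356485221788389505285700; 1710356485221788389505285700 < 1719070799748422591028658176? YES
  n = 4407: C(4407, 9) = 1713856532599459170657070050; 1713856532599459170657070050 < 1719070799748422591028658176? YES
  n = 4408: C(4408, 9) = 1717362945146264156457459600; 1717362945146264156457459600 < 1719070799748422591028658176? YES
  n = 4409: C(4409, 9) = 1720875732988608787686577131; 1720875732988608787686577131 < 1719070799748422591028658176? NO
  n = 4410: C(4410, 9) = 1724394906266704102180823710; 1724394906266704102180823710 < 1719070799748422591028658176? NO
The largest n with C(n, 9) < 1719070799748422591028658176 is n = 4408 (where E[X] = 35778394690547169926197075/35813974994758803979763712 ≈ 0.999007). Hence R_6(9) > 4408, i.e. R_6(9) ≥ 4409.

Largest n = 4408; hence R_6(9) > 4408.


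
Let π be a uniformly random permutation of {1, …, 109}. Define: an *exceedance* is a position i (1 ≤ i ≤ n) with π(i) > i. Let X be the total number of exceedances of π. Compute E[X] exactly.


Write X = Σ_{i=1}^{109} X_i, where X_i = 1_{π(i) > i}.
For each fixed i, π(i) is uniform over {1, …, 109} (marginal of a uniform permutation), so P[π(i) > i] = (n − i)/n. Summing: Σ_{i=1}^{109} (n − i)/n = (0 + 1 + … + 108)/109 = 109(109 − 1)/(2·109) = (109 − 1)/2.
Hence E[X] = Σ_{i=1}^{109} (109 − i)/109 = 54 ≈ 54.0000.

E[X] = 54 = 54.0000.


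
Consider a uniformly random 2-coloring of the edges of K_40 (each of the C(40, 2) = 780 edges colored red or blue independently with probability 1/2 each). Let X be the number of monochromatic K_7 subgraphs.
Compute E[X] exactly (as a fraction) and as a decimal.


Let X = Σ_S X_S over the C(40, 7) = 18643560 subsets S of size 7, where X_S = 1 if the K_7 on S is monochromatic.
For a fixed S, the K_7 on S has C(7, 2) = 21 edges. P[all 21 edges red] = (1/2)^21, and likewise for blue, so P[monochromatic] = 2·(1/2)^21 = 2^{1 − 21} = 1/1048576.
By linearity: E[X] = C(40, 7) · 2^{1 − 21} = 18643560 · 1/1048576 = 2330445/131072.
Numerically: E[X] ≈ 17.780.

E[X] = C(40,7)·2^(1−C(7,2)) = 2330445/131072 ≈ 17.780.


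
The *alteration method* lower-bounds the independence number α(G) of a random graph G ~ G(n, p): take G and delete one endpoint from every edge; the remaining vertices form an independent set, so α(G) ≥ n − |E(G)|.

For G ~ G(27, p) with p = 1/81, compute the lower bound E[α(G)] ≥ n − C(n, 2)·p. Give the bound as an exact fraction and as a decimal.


E[|E(G)|] = C(27, 2)·p = 351 · (1/81) = 13/3.
E[α(G)] ≥ n − E[|E(G)|] = 27 − 13/3 = 68/3.
Numerically: ≈ 22.667.
(This is only a lower bound; the true E[α(G)] may be larger.)

E[α(G)] ≥ 68/3 ≈ 22.667.


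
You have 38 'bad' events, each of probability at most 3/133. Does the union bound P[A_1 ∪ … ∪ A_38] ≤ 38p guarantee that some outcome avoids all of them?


Union bound: P[∪_{i=1}^{38} A_i] ≤ Σ_i P[A_i] ≤ 38·p = 38·(3/133) = 6/7.
Numerically: 6/7 ≈ 0.85714.
Is 6/7 < 1? YES.
Since P[∪ A_i] ≤ 6/7 < 1, the complement has P[∩ A_i^c] ≥ 1 − 6/7 = 1/7 > 0, so some outcome avoids every A_i.

38·p = 6/7 ≈ 0.85714; existence CERTIFIED by the union bound.


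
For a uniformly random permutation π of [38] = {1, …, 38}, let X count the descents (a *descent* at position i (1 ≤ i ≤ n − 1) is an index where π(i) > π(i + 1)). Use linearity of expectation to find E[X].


Write X = Σ X_I over i = 1, …, 37, with X_I the indicator of one descent.
There are 37 indicators.
For each fixed i, the pair (π(i), π(i+1)) is a uniformly random ordered pair of distinct values from {1, …, 38}; by symmetry P[π(i) > π(i+1)] = 1/2.
By linearity: E[X] = 37 · (1/2) = (38 − 1) · (1/2) = 37/2 ≈ 18.5000.

E[X] = 37/2 = 18.5000.


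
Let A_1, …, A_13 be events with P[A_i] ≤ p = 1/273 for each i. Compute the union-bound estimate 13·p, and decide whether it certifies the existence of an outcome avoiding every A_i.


Union bound: P[∪_{i=1}^{13} A_i] ≤ Σ_i P[A_i] ≤ 13·p = 13·(1/273) = 1/21.
Numerically: 1/21 ≈ 0.047619.
Is 1/21 < 1? YES.
Since P[∪ A_i] ≤ 1/21 < 1, the complement has P[∩ A_i^c] ≥ 1 − 1/21 = 20/21 > 0, so some outcome avoids every A_i.

13·p = 1/21 ≈ 0.047619; existence CERTIFIED by the union bound.


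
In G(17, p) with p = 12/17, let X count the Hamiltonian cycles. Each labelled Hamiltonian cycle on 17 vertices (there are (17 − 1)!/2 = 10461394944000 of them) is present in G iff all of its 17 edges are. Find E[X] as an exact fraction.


K_17 has (17 − 1)!/2 = 10461394944000 labelled Hamiltonian cycles.
For each such Hamiltonian cycle H, let X_H = 1 if all 17 edges of H are present in G. Then P[X_H = 1] = p^{17} = (12/17)^{17} = 2218611106740436992/827240261886336764177.
By linearity: E[X] = Σ_H E[X_H] = 10461394944000 · p^{17} = 10461394944000 · 2218611106740436992/827240261886336764177 = 23209767014756651868459368448000/827240261886336764177.
Numerically: E[X] ≈ 2.8057e+10.

E[X] = 10461394944000 · (12/17)^{17} = 23209767014756651868459368448000/827240261886336764177 ≈ 2.8057e+10.


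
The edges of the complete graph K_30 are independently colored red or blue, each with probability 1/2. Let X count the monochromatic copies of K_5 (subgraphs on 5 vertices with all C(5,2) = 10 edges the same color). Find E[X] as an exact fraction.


Let X = Σ_S X_S over the C(30, 5) = 142506 subsets S of size 5, where X_S = 1 if the K_5 on S is monochromatic.
For a fixed S, the K_5 on S has C(5, 2) = 10 edges. P[all 10 edges red] = (1/2)^10, and likewise for blue, so P[monochromatic] = 2·(1/2)^10 = 2^{1 − 10} = 1/512.
By linearity of expectation: E[X] = C(30, 5) · 2^{1 − 10} = 142506 · 1/512 = 71253/256.
Numerically: E[X] ≈ 278.332031.

E[X] = C(30,5)·2^(1−C(5,2)) = 71253/256 ≈ 278.332031.


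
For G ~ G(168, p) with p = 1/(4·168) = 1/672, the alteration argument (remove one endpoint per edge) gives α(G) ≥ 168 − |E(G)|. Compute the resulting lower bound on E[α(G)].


E[|E(G)|] = C(168, 2)·p = 14028 · (1/672) = 167/8.
E[α(G)] ≥ n − E[|E(G)|] = 168 − 167/8 = 1177/8.
Numerically: ≈ 147.125000.
(This is only a lower bound; the true E[α(G)] may be larger.)

E[α(G)] ≥ 1177/8 ≈ 147.125000.


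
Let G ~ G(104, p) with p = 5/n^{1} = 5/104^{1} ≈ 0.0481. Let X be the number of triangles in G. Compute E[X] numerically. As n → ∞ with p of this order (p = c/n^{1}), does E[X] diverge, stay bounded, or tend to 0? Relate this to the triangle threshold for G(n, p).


Number of potential triangles: C(104, 3) = 182104.
Each occurs with probability p³ ≈ (0.0481)³ ≈ 1.11125e-04.
By linearity: E[X] = C(104, 3)·p³ ≈ 182104 · 1.11125e-04 ≈ 20.236.
Here α = 1, so p = 5/n is exactly at the triangle threshold p ~ 1/n. Asymptotically E[X] → c³/6 = 5³/6 = 125/6 ≈ 20.833, a bounded constant. In this regime the triangle count is asymptotically Poisson(c³/6).

E[X] ≈ 20.236; in regime p = Θ(1/n^{1}) E[X] stays bounded (at the triangle threshold p ~ 1/n).


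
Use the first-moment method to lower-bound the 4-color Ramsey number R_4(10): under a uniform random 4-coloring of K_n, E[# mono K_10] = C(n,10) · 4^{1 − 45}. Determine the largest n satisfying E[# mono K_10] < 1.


We need C(n, 10) · 4^{1 − 45} < 1, i.e. C(n, 10) < 4^{45 − 1} = 309485009821345068724781056.
Check values of n near the boundary:
  n = 2020: C(2020, 10) = 304832018578739931133653656; 304832018578739931133653656 < 309485009821345068724781056? YES
  n = 2021: C(2021, 10) = 306347841644770462864800616; 306347841644770462864800616 < 309485009821345068724781056? YES
  n = 2022: C(2022, 10) = 307870445231474093395937796; 307870445231474093395937796 < 309485009821345068724781056? YES
  n = 2023: C(2023, 10) = 309399856285778485315440716; 309399856285778485315440716 < 309485009821345068724781056? YES
  n = 2024: C(2024, 10) = 310936101848269937576192656; 310936101848269937576192656 < 309485009821345068724781056? NO
  n = 2025: C(2025, 10) = 312479209053472269772600560; 312479209053472269772600560 < 309485009821345068724781056? NO
  n = 2026: C(2026, 10) = 314029205130126398094885285; 314029205130126398094885285 < 309485009821345068724781056? NO
The largest n with C(n, 10) < 309485009821345068724781056 is n = 2023 (where E[X] = 77349964071444621328860179/77371252455336267181195264 ≈ 1.000). Hence R_4(10) > 2023, i.e. R_4(10) ≥ 2024.

Largest n = 2023; hence R_4(10) > 2023.


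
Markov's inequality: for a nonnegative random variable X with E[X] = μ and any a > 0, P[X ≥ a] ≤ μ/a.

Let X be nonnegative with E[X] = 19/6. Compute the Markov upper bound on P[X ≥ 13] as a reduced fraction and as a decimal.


μ = E[X] = 19/6, a = 13.
Markov: P[X ≥ 13] ≤ μ/a = (19/6)/13 = 19/78.
Numerically: ≈ 0.2436.
(Since a = 13 > μ = 3.1667, the bound 19/78 is < 1 and informative.)

P[X ≥ 13] ≤ 19/78 ≈ 0.2436.


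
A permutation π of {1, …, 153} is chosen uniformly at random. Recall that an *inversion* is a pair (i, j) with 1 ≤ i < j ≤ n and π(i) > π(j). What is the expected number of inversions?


Write X = Σ X_I over the C(153, 2) = 11628 pairs i < j, with X_I the indicator of one inversion.
There are 11628 indicators.
For each fixed pair i < j, the values π(i) and π(j) are two distinct elements of {1, …, 153} in uniformly random order; by symmetry P[π(i) > π(j)] = 1/2.
By linearity: E[X] = 11628 · (1/2) = C(153, 2) · (1/2) = 11628/2 = 5814 ≈ 5814.00000.

E[X] = 5814 = 5814.00000.


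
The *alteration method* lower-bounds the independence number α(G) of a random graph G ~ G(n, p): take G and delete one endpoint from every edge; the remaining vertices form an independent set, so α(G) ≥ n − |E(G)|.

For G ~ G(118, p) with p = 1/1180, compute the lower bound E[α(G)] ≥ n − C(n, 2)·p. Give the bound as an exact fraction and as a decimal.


E[|E(G)|] = C(118, 2)·p = 6903 · (1/1180) = 117/20.
E[α(G)] ≥ n − E[|E(G)|] = 118 − 117/20 = 2243/20.
Numerically: ≈ 112.15000.
(This is only a lower bound; the true E[α(G)] may be larger.)

E[α(G)] ≥ 2243/20 ≈ 112.15000.


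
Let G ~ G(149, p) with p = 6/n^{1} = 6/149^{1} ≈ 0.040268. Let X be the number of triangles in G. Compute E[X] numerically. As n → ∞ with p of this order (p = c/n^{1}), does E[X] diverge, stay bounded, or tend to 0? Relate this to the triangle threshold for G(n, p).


Number of potential triangles: C(149, 3) = 540274.
Each occurs with probability p³ ≈ (0.040268)³ ≈ 6.5297258e-05.
By linearity: E[X] = C(149, 3)·p³ ≈ 540274 · 6.5297258e-05 ≈ 35.27841.
Here α = 1, so p = 6/n is exactly at the triangle threshold p ~ 1/n. Asymptotically E[X] → c³/6 = 6³/6 = 36 ≈ 36.00000, a bounded constant. In this regime the triangle count is asymptotically Poisson(c³/6).

E[X] ≈ 35.27841; in regime p = Θ(1/n^{1}) E[X] stays bounded (at the triangle threshold p ~ 1/n).


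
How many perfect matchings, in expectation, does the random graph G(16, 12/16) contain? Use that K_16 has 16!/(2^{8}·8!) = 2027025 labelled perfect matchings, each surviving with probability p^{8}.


K_16 has 16!/(2^{8}·8!) = 2027025 labelled perfect matchings.
For each such perfect matching H, let X_H = 1 if all 8 edges of H are present in G. Then P[X_H = 1] = p^{8} = (3/4)^{8} = 6561/65536.
Summing the indicators: E[X] = Σ_H E[X_H] = 2027025 · p^{8} = 2027025 · 6561/65536 = 13299311025/65536.
Numerically: E[X] ≈ 2.029e+05.

E[X] = 2027025 · (3/4)^{8} = 13299311025/65536 ≈ 2.029e+05.


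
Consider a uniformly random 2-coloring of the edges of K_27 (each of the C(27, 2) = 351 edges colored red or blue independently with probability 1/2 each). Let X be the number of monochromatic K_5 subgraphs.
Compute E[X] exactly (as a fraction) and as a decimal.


Let X = Σ_S X_S over the C(27, 5) = 80730 subsets S of size 5, where X_S = 1 if the K_5 on S is monochromatic.
For a fixed S, the K_5 on S has C(5, 2) = 10 edges. P[all 10 edges red] = (1/2)^10, and likewise for blue, so P[monochromatic] = 2·(1/2)^10 = 2^{1 − 10} = 1/512.
By linearity: E[X] = C(27, 5) · 2^{1 − 10} = 80730 · 1/512 = 40365/256.
Numerically: E[X] ≈ 157.67578.

E[X] = C(27,5)·2^(1−C(5,2)) = 40365/256 ≈ 157.67578.


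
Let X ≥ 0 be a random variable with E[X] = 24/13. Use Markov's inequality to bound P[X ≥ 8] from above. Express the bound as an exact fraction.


μ = E[X] = 24/13, a = 8.
Markov: P[X ≥ 8] ≤ μ/a = (24/13)/8 = 3/13.
Numerically: ≈ 0.231.
(Since a = 8 > μ = 1.846, the bound 3/13 is < 1 and informative.)

P[X ≥ 8] ≤ 3/13 ≈ 0.231.


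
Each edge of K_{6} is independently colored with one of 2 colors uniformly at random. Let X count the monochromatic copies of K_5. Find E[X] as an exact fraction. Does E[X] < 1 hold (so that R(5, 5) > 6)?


E[X] = C(6, 5) · 2^{1 − 10} = 6 · 2^{−9} = 6/512.
As a reduced fraction: E[X] = 3/256 ≈ 0.0117188.
Is E[X] < 1? YES.
Since E[X] < 1, there exists a 2-coloring of K_{6} with no monochromatic K_5; hence R(5, 5) > 6.

E[X] = 3/256 ≈ 0.0117188; E[X] < 1, so R(5, 5) > 6.


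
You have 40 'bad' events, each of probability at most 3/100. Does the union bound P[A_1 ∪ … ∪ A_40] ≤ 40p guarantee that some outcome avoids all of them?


Union bound: P[∪_{i=1}^{40} A_i] ≤ Σ_i P[A_i] ≤ 40·p = 40·(3/100) = 6/5.
Numerically: 6/5 ≈ 1.200000.
Is 6/5 < 1? NO.
Since the bound 6/5 is ≥ 1, the union bound is uninformative here; it does NOT by itself certify existence.

40·p = 6/5 ≈ 1.200000; existence NOT certified by the union bound.


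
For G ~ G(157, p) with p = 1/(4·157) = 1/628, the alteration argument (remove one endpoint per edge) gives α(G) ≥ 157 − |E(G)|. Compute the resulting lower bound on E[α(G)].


E[|E(G)|] = C(157, 2)·p = 12246 · (1/628) = 39/2.
E[α(G)] ≥ n − E[|E(G)|] = 157 − 39/2 = 275/2.
Numerically: ≈ 137.500.
(This is only a lower bound; the true E[α(G)] may be larger.)

E[α(G)] ≥ 275/2 ≈ 137.500.


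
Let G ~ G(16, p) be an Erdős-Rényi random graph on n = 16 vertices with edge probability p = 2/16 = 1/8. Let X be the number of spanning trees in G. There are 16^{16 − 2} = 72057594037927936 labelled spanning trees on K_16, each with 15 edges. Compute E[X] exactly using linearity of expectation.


K_16 has 16^{16 − 2} = 72057594037927936 labelled spanning trees.
For each such spanning tree H, let X_H = 1 if all 15 edges of H are present in G. Then P[X_H = 1] = p^{15} = (1/8)^{15} = 1/35184372088832.
By linearity of expectation: E[X] = Σ_H E[X_H] = 72057594037927936 · p^{15} = 72057594037927936 · 1/35184372088832 = 2048.
Numerically: E[X] ≈ 2048.

E[X] = 72057594037927936 · (1/8)^{15} = 2048 ≈ 2048.


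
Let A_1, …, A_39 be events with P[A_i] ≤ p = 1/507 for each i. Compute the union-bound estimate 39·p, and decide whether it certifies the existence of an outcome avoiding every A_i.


Union bound: P[∪_{i=1}^{39} A_i] ≤ Σ_i P[A_i] ≤ 39·p = 39·(1/507) = 1/13.
Numerically: 1/13 ≈ 0.0769.
Is 1/13 < 1? YES.
Since P[∪ A_i] ≤ 1/13 < 1, the complement has P[∩ A_i^c] ≥ 1 − 1/13 = 12/13 > 0, so some outcome avoids every A_i.

39·p = 1/13 ≈ 0.0769; existence CERTIFIED by the union bound.


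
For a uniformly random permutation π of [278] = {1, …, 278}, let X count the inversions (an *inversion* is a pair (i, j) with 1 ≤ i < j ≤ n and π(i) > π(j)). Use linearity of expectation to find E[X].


Write X = Σ X_I over the C(278, 2) = 38503 pairs i < j, with X_I the indicator of one inversion.
There are 38503 indicators.
For each fixed pair i < j, the values π(i) and π(j) are two distinct elements of {1, …, 278} in uniformly random order; by symmetry P[π(i) > π(j)] = 1/2.
By linearity: E[X] = 38503 · (1/2) = C(278, 2) · (1/2) = 38503/2 = 38503/2 ≈ 19251.50000.

E[X] = 38503/2 = 19251.50000.


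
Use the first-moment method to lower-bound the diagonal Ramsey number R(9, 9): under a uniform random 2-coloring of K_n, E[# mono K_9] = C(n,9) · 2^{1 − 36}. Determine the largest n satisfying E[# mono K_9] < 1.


We need C(n, 9) · 2^{1 − 36} < 1, i.e. C(n, 9) < 2^{36 − 1} = 34359738368.
Check values of n near the boundary:
  n = 64: C(64, 9) = 27540584512; 27540584512 < 34359738368? YES
  n = 65: C(65, 9) = 31966749880; 31966749880 < 34359738368? YES
  n = 66: C(66, 9) = 37014131440; 37014131440 < 34359738368? NO
The largest n with C(n, 9) < 34359738368 is n = 65 (where E[X] = 3995843735/4294967296 ≈ 0.930). Hence R(9, 9) > 65, i.e. R(9, 9) ≥ 66.

Largest n = 65; hence R(9, 9) > 65.


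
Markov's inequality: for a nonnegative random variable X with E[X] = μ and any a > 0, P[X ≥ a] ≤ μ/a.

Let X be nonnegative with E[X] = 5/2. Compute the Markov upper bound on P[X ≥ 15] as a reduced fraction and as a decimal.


μ = E[X] = 5/2, a = 15.
Markov: P[X ≥ 15] ≤ μ/a = (5/2)/15 = 1/6.
Numerically: ≈ 0.16667.
(Since a = 15 > μ = 2.50000, the bound 1/6 is < 1 and informative.)

P[X ≥ 15] ≤ 1/6 ≈ 0.16667.


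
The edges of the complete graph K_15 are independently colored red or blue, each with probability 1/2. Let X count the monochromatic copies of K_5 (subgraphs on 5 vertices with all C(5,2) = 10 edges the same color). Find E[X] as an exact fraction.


Let X = Σ_S X_S over the C(15, 5) = 3003 subsets S of size 5, where X_S = 1 if the K_5 on S is monochromatic.
For a fixed S, the K_5 on S has C(5, 2) = 10 edges. P[all 10 edges red] = (1/2)^10, and likewise for blue, so P[monochromatic] = 2·(1/2)^10 = 2^{1 − 10} = 1/512.
Summing: E[X] = C(15, 5) · 2^{1 − 10} = 3003 · 1/512 = 3003/512.
Numerically: E[X] ≈ 5.8652.

E[X] = C(15,5)·2^(1−C(5,2)) = 3003/512 ≈ 5.8652.


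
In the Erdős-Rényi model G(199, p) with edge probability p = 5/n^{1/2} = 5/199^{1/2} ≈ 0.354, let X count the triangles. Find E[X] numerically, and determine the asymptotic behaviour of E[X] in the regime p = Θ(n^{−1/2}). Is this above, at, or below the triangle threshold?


Number of potential triangles: C(199, 3) = 1293699.
Each occurs with probability p³ ≈ (0.354)³ ≈ 4.45277e-02.
By linearity: E[X] = C(199, 3)·p³ ≈ 1293699 · 4.45277e-02 ≈ 57605.459.
Since α = 1/2 < 1, p = c/n^{1/2} ≫ 1/n is above the triangle threshold p ~ 1/n. Asymptotically E[X] ~ (c³/6)·n^{3(1−α)} = (5³/6)·n^{1.5} → ∞; triangles are abundant w.h.p.

E[X] ≈ 57605.459; in regime p = Θ(1/n^{1/2}) E[X] diverges (above the triangle threshold p ~ 1/n).


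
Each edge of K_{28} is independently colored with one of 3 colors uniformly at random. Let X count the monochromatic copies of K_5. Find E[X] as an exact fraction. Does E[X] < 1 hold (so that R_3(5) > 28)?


E[X] = C(28, 5) · 3^{1 − 10} = 98280 · 3^{−9} = 98280/19683.
As a reduced fraction: E[X] = 3640/729 ≈ 4.993141.
Is E[X] < 1? NO.
Since E[X] ≥ 1, the first-moment bound is inconclusive at n = 28; it does NOT by itself certify R_3(5) > 28.

E[X] = 3640/729 ≈ 4.993141; E[X] ≥ 1; first-moment method inconclusive here.


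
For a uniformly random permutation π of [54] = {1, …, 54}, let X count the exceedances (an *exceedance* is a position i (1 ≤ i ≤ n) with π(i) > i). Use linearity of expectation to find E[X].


Write X = Σ_{i=1}^{54} X_i, where X_i = 1_{π(i) > i}.
For each fixed i, π(i) is uniform over {1, …, 54} (marginal of a uniform permutation), so P[π(i) > i] = (n − i)/n. Summing: Σ_{i=1}^{54} (n − i)/n = (0 + 1 + … + 53)/54 = 54(54 − 1)/(2·54) = (54 − 1)/2.
Hence E[X] = Σ_{i=1}^{54} (54 − i)/54 = 53/2 ≈ 26.50000.

E[X] = 53/2 = 26.50000.


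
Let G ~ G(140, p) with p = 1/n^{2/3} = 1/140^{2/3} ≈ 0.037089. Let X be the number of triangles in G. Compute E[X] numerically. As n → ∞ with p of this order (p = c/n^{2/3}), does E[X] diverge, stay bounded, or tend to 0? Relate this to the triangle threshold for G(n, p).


Number of potential triangles: C(140, 3) = 447580.
Each occurs with probability p³ ≈ (0.037089)³ ≈ 5.1020408e-05.
By linearity: E[X] = C(140, 3)·p³ ≈ 447580 · 5.1020408e-05 ≈ 22.83571.
Since α = 2/3 < 1, p = c/n^{2/3} ≫ 1/n is above the triangle threshold p ~ 1/n. Asymptotically E[X] ~ (c³/6)·n^{3(1−α)} = (1³/6)·n^{1} → ∞; triangles are abundant w.h.p.

E[X] ≈ 22.83571; in regime p = Θ(1/n^{2/3}) E[X] diverges (above the triangle threshold p ~ 1/n).


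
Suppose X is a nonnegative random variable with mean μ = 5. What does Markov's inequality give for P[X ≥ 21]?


μ = E[X] = 5, a = 21.
Markov: P[X ≥ 21] ≤ μ/a = (5)/21 = 5/21.
Numerically: ≈ 0.23810.
(Since a = 21 > μ = 5.00000, the bound 5/21 is < 1 and informative.)

P[X ≥ 21] ≤ 5/21 ≈ 0.23810.


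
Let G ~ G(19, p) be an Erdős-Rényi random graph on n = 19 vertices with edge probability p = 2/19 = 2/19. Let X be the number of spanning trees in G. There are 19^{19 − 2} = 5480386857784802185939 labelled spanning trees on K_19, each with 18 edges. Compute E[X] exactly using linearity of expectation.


K_19 has 19^{19 − 2} = 5480386857784802185939 labelled spanning trees.
For each such spanning tree H, let X_H = 1 if all 18 edges of H are present in G. Then P[X_H = 1] = p^{18} = (2/19)^{18} = 262144/104127350297911241532841.
By linearity of expectation: E[X] = Σ_H E[X_H] = 5480386857784802185939 · p^{18} = 5480386857784802185939 · 262144/104127350297911241532841 = 262144/19.
Numerically: E[X] ≈ 13797.1.

E[X] = 5480386857784802185939 · (2/19)^{18} = 262144/19 ≈ 13797.1.


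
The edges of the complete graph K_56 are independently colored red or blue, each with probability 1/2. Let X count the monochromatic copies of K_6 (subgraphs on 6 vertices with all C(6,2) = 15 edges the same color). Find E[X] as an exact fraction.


Let X = Σ_S X_S over the C(56, 6) = 32468436 subsets S of size 6, where X_S = 1 if the K_6 on S is monochromatic.
For a fixed S, the K_6 on S has C(6, 2) = 15 edges. P[all 15 edges red] = (1/2)^15, and likewise for blue, so P[monochromatic] = 2·(1/2)^15 = 2^{1 − 15} = 1/16384.
By linearity: E[X] = C(56, 6) · 2^{1 − 15} = 32468436 · 1/16384 = 8117109/4096.
Numerically: E[X] ≈ 1981.71606.

E[X] = C(56,6)·2^(1−C(6,2)) = 8117109/4096 ≈ 1981.71606.


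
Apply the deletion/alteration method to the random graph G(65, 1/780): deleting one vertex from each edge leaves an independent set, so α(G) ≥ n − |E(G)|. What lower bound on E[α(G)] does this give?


E[|E(G)|] = C(65, 2)·p = 2080 · (1/780) = 8/3.
E[α(G)] ≥ n − E[|E(G)|] = 65 − 8/3 = 187/3.
Numerically: ≈ 62.3333.
(This is only a lower bound; the true E[α(G)] may be larger.)

E[α(G)] ≥ 187/3 ≈ 62.3333.


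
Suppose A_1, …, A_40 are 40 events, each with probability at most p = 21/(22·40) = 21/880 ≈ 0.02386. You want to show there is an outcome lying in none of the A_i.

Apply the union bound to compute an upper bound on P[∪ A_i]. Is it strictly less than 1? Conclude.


Union bound: P[∪_{i=1}^{40} A_i] ≤ Σ_i P[A_i] ≤ 40·p = 40·(21/880) = 21/22.
Numerically: 21/22 ≈ 0.95455.
Is 21/22 < 1? YES.
Since P[∪ A_i] ≤ 21/22 < 1, the complement has P[∩ A_i^c] ≥ 1 − 21/22 = 1/22 > 0, so some outcome avoids every A_i.

40·p = 21/22 ≈ 0.95455; existence CERTIFIED by the union bound.


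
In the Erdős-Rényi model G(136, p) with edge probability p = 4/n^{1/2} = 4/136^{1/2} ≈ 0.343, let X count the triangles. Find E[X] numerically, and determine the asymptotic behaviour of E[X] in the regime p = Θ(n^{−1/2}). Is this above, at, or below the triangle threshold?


Number of potential triangles: C(136, 3) = 410040.
Each occurs with probability p³ ≈ (0.343)³ ≈ 4.03526e-02.
By linearity: E[X] = C(136, 3)·p³ ≈ 410040 · 4.03526e-02 ≈ 16546.183.
Since α = 1/2 < 1, p = c/n^{1/2} ≫ 1/n is above the triangle threshold p ~ 1/n. Asymptotically E[X] ~ (c³/6)·n^{3(1−α)} = (4³/6)·n^{1.5} → ∞; triangles are abundant w.h.p.

E[X] ≈ 16546.183; in regime p = Θ(1/n^{1/2}) E[X] diverges (above the triangle threshold p ~ 1/n).


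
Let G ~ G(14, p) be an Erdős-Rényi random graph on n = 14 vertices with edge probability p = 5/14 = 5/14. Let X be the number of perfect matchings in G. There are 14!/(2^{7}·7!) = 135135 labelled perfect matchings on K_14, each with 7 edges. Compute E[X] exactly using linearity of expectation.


K_14 has 14!/(2^{7}·7!) = 135135 labelled perfect matchings.
For each such perfect matching H, let X_H = 1 if all 7 edges of H are present in G. Then P[X_H = 1] = p^{7} = (5/14)^{7} = 78125/105413504.
By linearity of expectation: E[X] = Σ_H E[X_H] = 135135 · p^{7} = 135135 · 78125/105413504 = 1508203125/15059072.
Numerically: E[X] ≈ 100.2.

E[X] = 135135 · (5/14)^{7} = 1508203125/15059072 ≈ 100.2.


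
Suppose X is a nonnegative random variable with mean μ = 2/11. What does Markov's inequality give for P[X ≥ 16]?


μ = E[X] = 2/11, a = 16.
Markov: P[X ≥ 16] ≤ μ/a = (2/11)/16 = 1/88.
Numerically: ≈ 0.011.
(Since a = 16 > μ = 0.182, the bound 1/88 is < 1 and informative.)

P[X ≥ 16] ≤ 1/88 ≈ 0.011.


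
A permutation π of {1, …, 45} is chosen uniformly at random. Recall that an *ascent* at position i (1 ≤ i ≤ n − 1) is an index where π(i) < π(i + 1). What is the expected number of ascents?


Write X = Σ X_I over i = 1, …, 44, with X_I the indicator of one ascent.
There are 44 indicators.
For each fixed i, the pair (π(i), π(i+1)) is a uniformly random ordered pair of distinct values from {1, …, 45}; by symmetry P[π(i) < π(i+1)] = 1/2.
By linearity: E[X] = 44 · (1/2) = (45 − 1) · (1/2) = 22 ≈ 22.000.

E[X] = 22 = 22.000.


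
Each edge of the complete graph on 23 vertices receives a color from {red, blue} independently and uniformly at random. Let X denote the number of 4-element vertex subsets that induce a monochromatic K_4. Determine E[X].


Let X = Σ_S X_S over the C(23, 4) = 8855 subsets S of size 4, where X_S = 1 if the K_4 on S is monochromatic.
For a fixed S, the K_4 on S has C(4, 2) = 6 edges. P[all 6 edges red] = (1/2)^6, and likewise for blue, so P[monochromatic] = 2·(1/2)^6 = 2^{1 − 6} = 1/32.
By linearity: E[X] = C(23, 4) · 2^{1 − 6} = 8855 · 1/32 = 8855/32.
Numerically: E[X] ≈ 276.718750.

E[X] = C(23,4)·2^(1−C(4,2)) = 8855/32 ≈ 276.718750.


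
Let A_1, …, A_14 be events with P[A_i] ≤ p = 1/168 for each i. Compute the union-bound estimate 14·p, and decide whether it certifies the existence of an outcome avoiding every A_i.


Union bound: P[∪_{i=1}^{14} A_i] ≤ Σ_i P[A_i] ≤ 14·p = 14·(1/168) = 1/12.
Numerically: 1/12 ≈ 0.08333.
Is 1/12 < 1? YES.
Since P[∪ A_i] ≤ 1/12 < 1, the complement has P[∩ A_i^c] ≥ 1 − 1/12 = 11/12 > 0, so some outcome avoids every A_i.

14·p = 1/12 ≈ 0.08333; existence CERTIFIED by the union bound.


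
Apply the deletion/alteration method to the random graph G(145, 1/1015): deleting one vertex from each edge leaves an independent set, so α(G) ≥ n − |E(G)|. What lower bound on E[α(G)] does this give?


E[|E(G)|] = C(145, 2)·p = 10440 · (1/1015) = 72/7.
E[α(G)] ≥ n − E[|E(G)|] = 145 − 72/7 = 943/7.
Numerically: ≈ 134.71429.
(This is only a lower bound; the true E[α(G)] may be larger.)

E[α(G)] ≥ 943/7 ≈ 134.71429.


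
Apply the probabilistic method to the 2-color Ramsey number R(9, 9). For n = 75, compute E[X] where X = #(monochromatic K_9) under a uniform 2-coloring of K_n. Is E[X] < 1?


E[X] = C(75, 9) · 2^{1 − 36} = 125595622175 · 2^{−35} = 125595622175/34359738368.
As a reduced fraction: E[X] = 125595622175/34359738368 ≈ 3.655.
Is E[X] < 1? NO.
Since E[X] ≥ 1, the first-moment bound is inconclusive at n = 75; it does NOT by itself certify R(9, 9) > 75.

E[X] = 125595622175/34359738368 ≈ 3.655; E[X] ≥ 1; first-moment method inconclusive here.


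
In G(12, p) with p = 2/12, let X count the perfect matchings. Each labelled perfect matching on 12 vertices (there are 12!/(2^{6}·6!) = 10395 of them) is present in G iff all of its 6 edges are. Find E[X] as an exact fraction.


K_12 has 12!/(2^{6}·6!) = 10395 labelled perfect matchings.
For each such perfect matching H, let X_H = 1 if all 6 edges of H are present in G. Then P[X_H = 1] = p^{6} = (1/6)^{6} = 1/46656.
By linearity of expectation: E[X] = Σ_H E[X_H] = 10395 · p^{6} = 10395 · 1/46656 = 385/1728.
Numerically: E[X] ≈ 0.223.

E[X] = 10395 · (1/6)^{6} = 385/1728 ≈ 0.223.


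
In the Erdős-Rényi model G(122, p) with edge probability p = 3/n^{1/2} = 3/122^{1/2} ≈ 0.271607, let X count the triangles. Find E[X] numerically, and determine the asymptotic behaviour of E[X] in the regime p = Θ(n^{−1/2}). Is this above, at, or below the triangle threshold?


Number of potential triangles: C(122, 3) = 295240.
Each occurs with probability p³ ≈ (0.271607)³ ≈ 2.00365995e-02.
By linearity: E[X] = C(122, 3)·p³ ≈ 295240 · 2.00365995e-02 ≈ 5915.605646.
Since α = 1/2 < 1, p = c/n^{1/2} ≫ 1/n is above the triangle threshold p ~ 1/n. Asymptotically E[X] ~ (c³/6)·n^{3(1−α)} = (3³/6)·n^{1.5} → ∞; triangles are abundant w.h.p.

E[X] ≈ 5915.605646; in regime p = Θ(1/n^{1/2}) E[X] diverges (above the triangle threshold p ~ 1/n).


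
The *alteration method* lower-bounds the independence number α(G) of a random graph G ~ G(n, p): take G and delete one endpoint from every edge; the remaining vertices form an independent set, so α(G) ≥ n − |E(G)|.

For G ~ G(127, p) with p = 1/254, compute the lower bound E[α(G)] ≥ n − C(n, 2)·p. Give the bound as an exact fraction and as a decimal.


E[|E(G)|] = C(127, 2)·p = 8001 · (1/254) = 63/2.
E[α(G)] ≥ n − E[|E(G)|] = 127 − 63/2 = 191/2.
Numerically: ≈ 95.50000.
(This is only a lower bound; the true E[α(G)] may be larger.)

E[α(G)] ≥ 191/2 ≈ 95.50000.


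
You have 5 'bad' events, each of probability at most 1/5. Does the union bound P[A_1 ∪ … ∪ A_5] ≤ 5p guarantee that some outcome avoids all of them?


Union bound: P[∪_{i=1}^{5} A_i] ≤ Σ_i P[A_i] ≤ 5·p = 5·(1/5) = 1.
Numerically: 1 ≈ 1.000.
Is 1 < 1? NO.
Since the bound 1 is ≥ 1, the union bound is uninformative here; it does NOT by itself certify existence.

5·p = 1 ≈ 1.000; existence NOT certified by the union bound.


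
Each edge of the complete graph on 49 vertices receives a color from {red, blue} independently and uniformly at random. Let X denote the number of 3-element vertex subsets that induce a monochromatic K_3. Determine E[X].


Let X = Σ_S X_S over the C(49, 3) = 18424 subsets S of size 3, where X_S = 1 if the K_3 on S is monochromatic.
For a fixed S, the K_3 on S has C(3, 2) = 3 edges. P[all 3 edges red] = (1/2)^3, and likewise for blue, so P[monochromatic] = 2·(1/2)^3 = 2^{1 − 3} = 1/4.
By linearity of expectation: E[X] = C(49, 3) · 2^{1 − 3} = 18424 · 1/4 = 4606.
Numerically: E[X] ≈ 4606.00000.

E[X] = C(49,3)·2^(1−C(3,2)) = 4606 ≈ 4606.00000.


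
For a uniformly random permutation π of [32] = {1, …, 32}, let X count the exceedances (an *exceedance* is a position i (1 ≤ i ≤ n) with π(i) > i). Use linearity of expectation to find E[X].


Write X = Σ_{i=1}^{32} X_i, where X_i = 1_{π(i) > i}.
For each fixed i, π(i) is uniform over {1, …, 32} (marginal of a uniform permutation), so P[π(i) > i] = (n − i)/n. Summing: Σ_{i=1}^{32} (n − i)/n = (0 + 1 + … + 31)/32 = 32(32 − 1)/(2·32) = (32 − 1)/2.
Hence E[X] = Σ_{i=1}^{32} (32 − i)/32 = 31/2 ≈ 15.5000.

E[X] = 31/2 = 15.5000.


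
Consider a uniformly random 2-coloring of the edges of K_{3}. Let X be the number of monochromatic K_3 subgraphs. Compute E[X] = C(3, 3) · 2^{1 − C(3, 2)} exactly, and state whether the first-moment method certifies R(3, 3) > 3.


E[X] = C(3, 3) · 2^{1 − 3} = 1 · 2^{−2} = 1/4.
As a reduced fraction: E[X] = 1/4 ≈ 0.2500.
Is E[X] < 1? YES.
Since E[X] < 1, there exists a 2-coloring of K_{3} with no monochromatic K_3; hence R(3, 3) > 3.

E[X] = 1/4 ≈ 0.2500; E[X] < 1, so R(3, 3) > 3.


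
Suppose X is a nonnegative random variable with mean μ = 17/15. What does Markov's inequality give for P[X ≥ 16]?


μ = E[X] = 17/15, a = 16.
Markov: P[X ≥ 16] ≤ μ/a = (17/15)/16 = 17/240.
Numerically: ≈ 0.070833.
(Since a = 16 > μ = 1.133333, the bound 17/240 is < 1 and informative.)

P[X ≥ 16] ≤ 17/240 ≈ 0.070833.


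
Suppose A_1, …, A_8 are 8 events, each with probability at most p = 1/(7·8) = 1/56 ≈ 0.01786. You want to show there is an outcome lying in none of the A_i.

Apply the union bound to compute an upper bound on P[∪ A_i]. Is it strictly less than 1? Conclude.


Union bound: P[∪_{i=1}^{8} A_i] ≤ Σ_i P[A_i] ≤ 8·p = 8·(1/56) = 1/7.
Numerically: 1/7 ≈ 0.14286.
Is 1/7 < 1? YES.
Since P[∪ A_i] ≤ 1/7 < 1, the complement has P[∩ A_i^c] ≥ 1 − 1/7 = 6/7 > 0, so some outcome avoids every A_i.

8·p = 1/7 ≈ 0.14286; existence CERTIFIED by the union bound.


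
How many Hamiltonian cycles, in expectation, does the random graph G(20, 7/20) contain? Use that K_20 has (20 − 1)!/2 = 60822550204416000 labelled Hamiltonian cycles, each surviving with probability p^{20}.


K_20 has (20 − 1)!/2 = 60822550204416000 labelled Hamiltonian cycles.
For each such Hamiltonian cycle H, let X_H = 1 if all 20 edges of H are present in G. Then P[X_H = 1] = p^{20} = (7/20)^{20} = 79792266297612001/104857600000000000000000000.
Summing the indicators: E[X] = Σ_H E[X_H] = 60822550204416000 · p^{20} = 60822550204416000 · 79792266297612001/104857600000000000000000000 = 1184855742873690605203907421/25600000000000000000.
Numerically: E[X] ≈ 4.62834e+07.

E[X] = 60822550204416000 · (7/20)^{20} = 1184855742873690605203907421/25600000000000000000 ≈ 4.62834e+07.


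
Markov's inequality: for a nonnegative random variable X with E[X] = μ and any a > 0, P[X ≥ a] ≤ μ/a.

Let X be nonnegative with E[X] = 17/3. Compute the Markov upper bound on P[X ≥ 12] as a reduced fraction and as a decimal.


μ = E[X] = 17/3, a = 12.
Markov: P[X ≥ 12] ≤ μ/a = (17/3)/12 = 17/36.
Numerically: ≈ 0.4722.
(Since a = 12 > μ = 5.6667, the bound 17/36 is < 1 and informative.)

P[X ≥ 12] ≤ 17/36 ≈ 0.4722.


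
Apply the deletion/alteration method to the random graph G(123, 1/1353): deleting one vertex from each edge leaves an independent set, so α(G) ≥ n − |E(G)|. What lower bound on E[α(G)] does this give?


E[|E(G)|] = C(123, 2)·p = 7503 · (1/1353) = 61/11.
E[α(G)] ≥ n − E[|E(G)|] = 123 − 61/11 = 1292/11.
Numerically: ≈ 117.4545.
(This is only a lower bound; the true E[α(G)] may be larger.)

E[α(G)] ≥ 1292/11 ≈ 117.4545.


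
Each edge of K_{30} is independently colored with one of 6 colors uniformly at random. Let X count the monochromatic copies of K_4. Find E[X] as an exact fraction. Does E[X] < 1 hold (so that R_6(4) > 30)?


E[X] = C(30, 4) · 6^{1 − 6} = 27405 · 6^{−5} = 27405/7776.
As a reduced fraction: E[X] = 1015/288 ≈ 3.524.
Is E[X] < 1? NO.
Since E[X] ≥ 1, the first-moment bound is inconclusive at n = 30; it does NOT by itself certify R_6(4) > 30.

E[X] = 1015/288 ≈ 3.524; E[X] ≥ 1; first-moment method inconclusive here.


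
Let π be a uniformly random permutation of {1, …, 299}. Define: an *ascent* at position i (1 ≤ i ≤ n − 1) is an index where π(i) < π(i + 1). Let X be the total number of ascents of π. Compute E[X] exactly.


Write X = Σ X_I over i = 1, …, 298, with X_I the indicator of one ascent.
There are 298 indicators.
For each fixed i, the pair (π(i), π(i+1)) is a uniformly random ordered pair of distinct values from {1, …, 299}; by symmetry P[π(i) < π(i+1)] = 1/2.
By linearity: E[X] = 298 · (1/2) = (299 − 1) · (1/2) = 149 ≈ 149.00000.

E[X] = 149 = 149.00000.


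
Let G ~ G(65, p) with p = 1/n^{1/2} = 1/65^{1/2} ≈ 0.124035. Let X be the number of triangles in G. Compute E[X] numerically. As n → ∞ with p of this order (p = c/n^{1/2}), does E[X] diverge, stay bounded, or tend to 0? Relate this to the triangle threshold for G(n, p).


Number of potential triangles: C(65, 3) = 43680.
Each occurs with probability p³ ≈ (0.124035)³ ≈ 1.90822669e-03.
By linearity: E[X] = C(65, 3)·p³ ≈ 43680 · 1.90822669e-03 ≈ 83.351342.
Since α = 1/2 < 1, p = c/n^{1/2} ≫ 1/n is above the triangle threshold p ~ 1/n. Asymptotically E[X] ~ (c³/6)·n^{3(1−α)} = (1³/6)·n^{1.5} → ∞; triangles are abundant w.h.p.

E[X] ≈ 83.351342; in regime p = Θ(1/n^{1/2}) E[X] diverges (above the triangle threshold p ~ 1/n).


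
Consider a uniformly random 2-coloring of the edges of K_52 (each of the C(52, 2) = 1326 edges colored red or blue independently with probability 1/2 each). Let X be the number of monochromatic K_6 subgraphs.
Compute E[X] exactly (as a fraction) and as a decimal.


Let X = Σ_S X_S over the C(52, 6) = 20358520 subsets S of size 6, where X_S = 1 if the K_6 on S is monochromatic.
For a fixed S, the K_6 on S has C(6, 2) = 15 edges. P[all 15 edges red] = (1/2)^15, and likewise for blue, so P[monochromatic] = 2·(1/2)^15 = 2^{1 − 15} = 1/16384.
By linearity: E[X] = C(52, 6) · 2^{1 − 15} = 20358520 · 1/16384 = 2544815/2048.
Numerically: E[X] ≈ 1242.585449.

E[X] = C(52,6)·2^(1−C(6,2)) = 2544815/2048 ≈ 1242.585449.


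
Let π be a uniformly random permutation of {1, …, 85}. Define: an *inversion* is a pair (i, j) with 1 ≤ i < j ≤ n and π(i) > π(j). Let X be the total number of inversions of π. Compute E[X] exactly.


Write X = Σ X_I over the C(85, 2) = 3570 pairs i < j, with X_I the indicator of one inversion.
There are 3570 indicators.
For each fixed pair i < j, the values π(i) and π(j) are two distinct elements of {1, …, 85} in uniformly random order; by symmetry P[π(i) > π(j)] = 1/2.
By linearity: E[X] = 3570 · (1/2) = C(85, 2) · (1/2) = 3570/2 = 1785 ≈ 1785.00000.

E[X] = 1785 = 1785.00000.


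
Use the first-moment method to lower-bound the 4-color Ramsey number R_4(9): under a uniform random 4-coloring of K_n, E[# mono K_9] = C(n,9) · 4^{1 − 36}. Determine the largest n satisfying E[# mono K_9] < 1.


We need C(n, 9) · 4^{1 − 36} < 1, i.e. C(n, 9) < 4^{36 − 1} = 1180591620717411303424.
Check values of n near the boundary:
  n = 912: C(912, 9) = 1156095740032081475120; 1156095740032081475120 < 1180591620717411303424? YES
  n = 913: C(913, 9) = 1167605542753639808390; 1167605542753639808390 < 1180591620717411303424? YES
  n = 914: C(914, 9) = 1179217089587653905932; 1179217089587653905932 < 1180591620717411303424? YES
  n = 915: C(915, 9) = 1190931166636537885130; 1190931166636537885130 < 1180591620717411303424? NO
  n = 916: C(916, 9) = 1202748565202942340440; 1202748565202942340440 < 1180591620717411303424? NO
The largest n with C(n, 9) < 1180591620717411303424 is n = 914 (where E[X] = 294804272396913476483/295147905179352825856 ≈ 0.99884). Hence R_4(9) > 914, i.e. R_4(9) ≥ 915.

Largest n = 914; hence R_4(9) > 914.


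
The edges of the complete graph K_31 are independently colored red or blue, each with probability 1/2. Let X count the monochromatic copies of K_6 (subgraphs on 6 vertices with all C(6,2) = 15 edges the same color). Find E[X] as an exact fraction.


Let X = Σ_S X_S over the C(31, 6) = 736281 subsets S of size 6, where X_S = 1 if the K_6 on S is monochromatic.
For a fixed S, the K_6 on S has C(6, 2) = 15 edges. P[all 15 edges red] = (1/2)^15, and likewise for blue, so P[monochromatic] = 2·(1/2)^15 = 2^{1 − 15} = 1/16384.
By linearity of expectation: E[X] = C(31, 6) · 2^{1 − 15} = 736281 · 1/16384 = 736281/16384.
Numerically: E[X] ≈ 44.93903.

E[X] = C(31,6)·2^(1−C(6,2)) = 736281/16384 ≈ 44.93903.
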